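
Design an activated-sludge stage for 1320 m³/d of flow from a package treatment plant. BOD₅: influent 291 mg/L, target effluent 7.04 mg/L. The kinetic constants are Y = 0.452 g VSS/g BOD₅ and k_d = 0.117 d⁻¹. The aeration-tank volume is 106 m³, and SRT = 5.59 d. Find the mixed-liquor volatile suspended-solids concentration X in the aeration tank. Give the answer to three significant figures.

From V·X·(1 + k_d·θ_c) = Y·Q·(S₀ − S)·θ_c: X = 0.452 × 1320 × (291 − 7.04) × 5.59 / [106 × (1 + 0.117 × 5.59)] = 5402 mg/L.

X ≈ 5400 mg/L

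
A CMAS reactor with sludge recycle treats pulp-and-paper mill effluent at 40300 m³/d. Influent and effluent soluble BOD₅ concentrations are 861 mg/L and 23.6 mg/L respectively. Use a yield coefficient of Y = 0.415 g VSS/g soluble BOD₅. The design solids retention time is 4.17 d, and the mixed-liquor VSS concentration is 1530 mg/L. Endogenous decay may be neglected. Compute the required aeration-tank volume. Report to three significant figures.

V ≈ 38200 m³

Biomass mass balance (decay neglected): V·X = Y·Q·(S₀ − S)·θ_c, so V = 0.415 × 40300 × (861 − 23.6) × 4.17 / 1530 = 38171 m³.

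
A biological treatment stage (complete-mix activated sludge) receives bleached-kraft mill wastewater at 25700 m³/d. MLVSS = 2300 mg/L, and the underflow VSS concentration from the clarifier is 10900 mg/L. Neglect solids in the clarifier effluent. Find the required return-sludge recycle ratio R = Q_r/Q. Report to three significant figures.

Mass balance around the secondary clarifier (neglecting effluent solids): R = X / (X_r − X) = 2300 / (10900 − 2300) = 0.2674.

R ≈ 0.267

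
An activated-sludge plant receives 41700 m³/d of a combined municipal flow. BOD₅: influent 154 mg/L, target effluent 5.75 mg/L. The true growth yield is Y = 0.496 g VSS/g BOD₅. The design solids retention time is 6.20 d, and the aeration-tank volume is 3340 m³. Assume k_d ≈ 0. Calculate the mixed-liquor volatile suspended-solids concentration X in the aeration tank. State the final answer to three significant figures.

X ≈ 5690 mg/L

From V·X = Y·Q·(S₀ − S)·θ_c (decay neglected): X = 0.496 × 41700 × (154 − 5.75) × 6.20 / 3340 = 5692 mg/L.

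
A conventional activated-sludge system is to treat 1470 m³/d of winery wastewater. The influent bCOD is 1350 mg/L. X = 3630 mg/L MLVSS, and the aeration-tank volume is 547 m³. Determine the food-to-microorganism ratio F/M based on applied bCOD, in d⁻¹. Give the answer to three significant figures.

F/M = applied load / biomass = Q·S₀/(V·X) = 1470 × 1350 / (547.0 × 3630) = 0.9994 d⁻¹.

F/M ≈ 0.999 d⁻¹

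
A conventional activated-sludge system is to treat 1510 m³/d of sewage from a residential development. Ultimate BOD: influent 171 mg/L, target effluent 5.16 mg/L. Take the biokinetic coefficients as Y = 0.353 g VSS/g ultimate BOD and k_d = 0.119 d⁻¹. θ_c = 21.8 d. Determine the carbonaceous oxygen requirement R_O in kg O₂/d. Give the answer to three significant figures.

R_O ≈ 215 kg O₂/d

The observed yield is Y_obs = Y/(1 + k_d·θ_c) = 0.353 / (1 + 0.119 × 21.8) = 0.353 / 3.594 = 0.09821 g VSS per g ultimate BOD removed.
ΔS = 171 − 5.16 = 165.8 mg/L, so the substrate removal rate is 1510 × 165.8/1000 = 250.4 kg ultimate BOD/d.
P_X = Y_obs·Q·(S₀ − S) = 0.09821 × 250.4 = 24.59 kg VSS/d.
R_O = Q·ΔS − 1.42 P_X = 250.4 − 34.92 = 215.5 kg O₂/d.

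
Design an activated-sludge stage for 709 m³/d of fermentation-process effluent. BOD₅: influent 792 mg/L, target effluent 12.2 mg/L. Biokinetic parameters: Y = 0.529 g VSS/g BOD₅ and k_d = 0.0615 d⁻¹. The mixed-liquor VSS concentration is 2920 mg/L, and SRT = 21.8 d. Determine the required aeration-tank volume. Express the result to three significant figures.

Steady-state biomass mass balance: V·X·(1 + k_d·θ_c) = Y·Q·(S₀ − S)·θ_c, so V = 0.529 × 709 × (792 − 12.2) × 21.8 / [2920 × (1 + 0.0615 × 21.8)] = 6.38×10^6 / 6835 = 932.9 m³.

V ≈ 933 m³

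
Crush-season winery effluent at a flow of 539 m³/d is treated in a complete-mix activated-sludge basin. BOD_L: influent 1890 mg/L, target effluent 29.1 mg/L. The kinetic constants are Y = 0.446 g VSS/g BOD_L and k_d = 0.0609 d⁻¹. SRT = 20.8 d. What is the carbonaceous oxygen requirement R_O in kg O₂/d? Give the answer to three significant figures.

R_O ≈ 723 kg O₂/d

Observed yield with endogenous decay: Y_obs = Y / (1 + k_d·θ_c) = 0.446 / (1 + 0.0609 × 20.8) = 0.446 / 2.267 = 0.1968 g VSS/g BOD_L.
Mass of BOD_L removed per day: Q(S₀ − S) = 539 × 1861 g/m³ = 1003 kg/d.
Biomass synthesised: P_X = Y_obs × 1003 = 197.4 kg VSS/d.
R_O = Q·ΔS − 1.42 P_X = 1003 − 280.2 = 722.8 kg O₂/d.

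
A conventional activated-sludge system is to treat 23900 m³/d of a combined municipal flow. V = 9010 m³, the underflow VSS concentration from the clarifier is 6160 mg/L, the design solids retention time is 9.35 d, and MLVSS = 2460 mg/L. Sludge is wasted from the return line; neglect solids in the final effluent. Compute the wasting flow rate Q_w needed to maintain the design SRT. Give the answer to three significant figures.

Q_w = (V·X)/(θ_c X_r) = 9010 × 2460 / (9.35 × 6160) = 384.8 m³/d.

Q_w ≈ 385 m³/d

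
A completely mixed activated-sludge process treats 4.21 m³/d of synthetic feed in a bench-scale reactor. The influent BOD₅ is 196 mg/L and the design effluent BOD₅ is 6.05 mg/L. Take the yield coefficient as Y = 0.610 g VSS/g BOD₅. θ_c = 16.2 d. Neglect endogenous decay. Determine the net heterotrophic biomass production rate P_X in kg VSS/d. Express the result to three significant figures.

P_X ≈ 0.488 kg VSS/d

Since k_d ≈ 0, Y_obs = Y = 0.610 g VSS/g BOD₅.
Q·(S₀ − S) = 4.21 × (196 − 6.05) × 10⁻³ = 0.7997 kg/d removed.
P_X = Y_obs · Q(S₀ − S) = 0.6100 × 0.7997 = 0.4878 kg VSS/d.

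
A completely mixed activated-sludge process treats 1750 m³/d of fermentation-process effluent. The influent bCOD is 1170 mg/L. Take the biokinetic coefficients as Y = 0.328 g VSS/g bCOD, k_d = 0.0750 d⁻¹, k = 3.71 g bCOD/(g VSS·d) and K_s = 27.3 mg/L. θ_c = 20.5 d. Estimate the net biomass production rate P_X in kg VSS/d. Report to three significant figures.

P_X ≈ 264 kg VSS/d

Effluent substrate depends only on kinetics and SRT: S = K_s(1 + k_d θ_c) / [θ_c(Yk − k_d) − 1] = 27.3 × (1 + 0.0750 × 20.5) / [20.5 × (0.328 × 3.71 − 0.0750) − 1] = 69.27 / 22.41 = 3.091 mg/L.
Correct the yield for decay: Y_obs = Y/(1 + k_d θ_c) = 0.328 / (1 + 0.0750 × 20.5) = 0.328 / 2.537 = 0.1293.
Substrate removed = Q·(S₀ − S) = 1750 m³/d × (1170 − 3.09) g/m³ = 2.04×10^6 g/d = 2042 kg/d.
So the net sludge growth is P_X = 0.1293 × 2042 = 264.0 kg VSS/d.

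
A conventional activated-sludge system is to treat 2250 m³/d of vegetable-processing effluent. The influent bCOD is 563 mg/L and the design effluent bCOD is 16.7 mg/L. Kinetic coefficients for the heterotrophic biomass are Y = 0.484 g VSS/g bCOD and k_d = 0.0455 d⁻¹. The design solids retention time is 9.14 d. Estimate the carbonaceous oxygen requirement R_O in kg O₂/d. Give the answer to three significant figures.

Y_obs = Y / (1 + k_d θ_c) = 0.484 / (1 + 0.0455 × 9.14) = 0.484 / 1.416 = 0.3418.
ΔS = 563 − 16.7 = 546.3 mg/L, so the substrate removal rate is 2250 × 546.3/1000 = 1229 kg bCOD/d.
Net sludge production P_X = 0.3418 × 1229 = 420.2 kg VSS/d.
R_O = Q·ΔS − 1.42 P_X = 1229 − 596.7 = 632.5 kg O₂/d.

R_O ≈ 633 kg O₂/d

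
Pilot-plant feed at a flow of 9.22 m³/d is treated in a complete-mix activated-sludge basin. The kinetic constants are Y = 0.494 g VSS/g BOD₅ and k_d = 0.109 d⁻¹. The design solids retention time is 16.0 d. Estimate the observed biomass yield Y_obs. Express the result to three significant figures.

Y_obs ≈ 0.180 g VSS/g BOD₅

The observed yield is Y_obs = Y/(1 + k_d·θ_c) = 0.494 / (1 + 0.109 × 16.0) = 0.494 / 2.744 = 0.1800 g VSS per g BOD₅ removed.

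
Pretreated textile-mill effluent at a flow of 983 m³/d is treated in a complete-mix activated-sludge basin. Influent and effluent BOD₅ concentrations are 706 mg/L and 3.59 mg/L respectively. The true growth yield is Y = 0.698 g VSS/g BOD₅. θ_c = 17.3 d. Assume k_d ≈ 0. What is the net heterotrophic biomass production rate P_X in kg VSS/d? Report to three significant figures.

With endogenous decay neglected, the observed yield equals the true yield: Y_obs = Y = 0.698 g VSS/g BOD₅.
Q·(S₀ − S) = 983 × (706 − 3.59) × 10⁻³ = 690.5 kg/d removed.
P_X = Y_obs · Q(S₀ − S) = 0.6980 × 690.5 = 481.9 kg VSS/d.

P_X ≈ 482 kg VSS/d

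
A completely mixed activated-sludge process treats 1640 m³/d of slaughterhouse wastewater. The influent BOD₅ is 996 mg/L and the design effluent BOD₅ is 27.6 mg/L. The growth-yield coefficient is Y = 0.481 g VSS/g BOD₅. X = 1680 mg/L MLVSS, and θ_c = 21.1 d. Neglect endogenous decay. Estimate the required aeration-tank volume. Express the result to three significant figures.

V ≈ 9590 m³

Biomass mass balance (decay neglected): V·X = Y·Q·(S₀ − S)·θ_c, so V = 0.481 × 1640 × (996 − 27.6) × 21.1 / 1680 = 9594 m³.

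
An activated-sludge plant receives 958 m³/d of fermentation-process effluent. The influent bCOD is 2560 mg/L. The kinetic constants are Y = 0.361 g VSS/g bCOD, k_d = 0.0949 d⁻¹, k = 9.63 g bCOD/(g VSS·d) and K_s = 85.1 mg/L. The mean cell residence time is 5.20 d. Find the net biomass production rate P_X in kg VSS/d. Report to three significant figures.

From the Monod/SRT balance for a CMAS, S = K_s·(1+k_d θ_c)/[θ_c·(Y k − k_d) − 1] = 85.1 × (1 + 0.0949 × 5.20) / [5.20 × (0.361 × 9.63 − 0.0949) − 1] = 127.1 / 16.58 = 7.664 mg/L.
Y_obs = Y / (1 + k_d θ_c) = 0.361 / (1 + 0.0949 × 5.20) = 0.361 / 1.493 = 0.2417.
Mass of bCOD removed per day: Q(S₀ − S) = 958 × 2552 g/m³ = 2445 kg/d.
P_X = Y_obs · Q(S₀ − S) = 0.2417 × 2445 = 591.0 kg VSS/d.

P_X ≈ 591 kg VSS/d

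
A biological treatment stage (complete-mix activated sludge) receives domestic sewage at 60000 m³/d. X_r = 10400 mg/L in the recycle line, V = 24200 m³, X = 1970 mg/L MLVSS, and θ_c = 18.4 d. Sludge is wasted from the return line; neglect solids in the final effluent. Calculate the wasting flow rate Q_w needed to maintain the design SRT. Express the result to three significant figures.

Q_w ≈ 249 m³/d

Q_w = (V·X)/(θ_c X_r) = 24200 × 1970 / (18.4 × 10400) = 249.1 m³/d.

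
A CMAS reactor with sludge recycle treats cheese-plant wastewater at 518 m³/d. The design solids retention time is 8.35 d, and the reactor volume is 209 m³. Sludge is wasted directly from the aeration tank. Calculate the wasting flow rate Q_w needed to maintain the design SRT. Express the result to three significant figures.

With mixed-liquor wasting, θ_c = V/Q_w, so Q_w = V/θ_c = 209.0/8.35 = 25.03 m³/d.

Q_w ≈ 25.0 m³/d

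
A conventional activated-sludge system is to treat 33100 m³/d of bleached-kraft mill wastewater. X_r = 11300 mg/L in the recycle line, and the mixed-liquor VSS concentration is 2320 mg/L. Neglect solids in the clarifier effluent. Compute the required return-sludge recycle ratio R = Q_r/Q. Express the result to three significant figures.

Mass balance around the secondary clarifier (neglecting effluent solids): R = X / (X_r − X) = 2320 / (11300 − 2320) = 0.2584.

R ≈ 0.258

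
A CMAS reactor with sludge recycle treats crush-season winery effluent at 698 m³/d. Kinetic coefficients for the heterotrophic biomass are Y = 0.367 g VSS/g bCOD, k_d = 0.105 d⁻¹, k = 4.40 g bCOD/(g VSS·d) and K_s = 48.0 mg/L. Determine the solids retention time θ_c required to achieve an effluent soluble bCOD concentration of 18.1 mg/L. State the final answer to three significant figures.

At the target effluent, Y k S/(K_s+S) = 0.367×4.40×18.1/66.10 = 0.4422 d⁻¹.
1/θ_c = 0.4422 − 0.105 = 0.3372 d⁻¹, so θ_c = 2.966 d.

θ_c ≈ 2.97 d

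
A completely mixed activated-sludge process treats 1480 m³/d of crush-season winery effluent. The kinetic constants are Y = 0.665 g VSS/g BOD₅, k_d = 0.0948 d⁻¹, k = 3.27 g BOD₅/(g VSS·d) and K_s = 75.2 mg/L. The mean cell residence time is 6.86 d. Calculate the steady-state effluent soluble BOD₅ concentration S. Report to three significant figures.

Effluent substrate depends only on kinetics and SRT: S = K_s(1 + k_d θ_c) / [θ_c(Yk − k_d) − 1] = 75.2 × (1 + 0.0948 × 6.86) / [6.86 × (0.665 × 3.27 − 0.0948) − 1] = 124.1 / 13.27 = 9.354 mg/L.

S ≈ 9.35 mg/L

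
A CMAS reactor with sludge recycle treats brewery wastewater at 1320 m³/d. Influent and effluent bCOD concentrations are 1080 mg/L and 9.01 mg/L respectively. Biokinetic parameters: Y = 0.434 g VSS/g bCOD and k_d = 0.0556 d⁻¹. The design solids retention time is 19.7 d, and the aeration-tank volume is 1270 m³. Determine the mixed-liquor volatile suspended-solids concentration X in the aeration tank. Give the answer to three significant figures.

Solving the biomass balance for X: X = Y Q (S₀−S) θ_c / [V (1+k_d θ_c)] = 0.434 × 1320 × (1080 − 9.01) × 19.7 / [1270 × (1 + 0.0556 × 19.7)] = 4542 mg/L.

X ≈ 4540 mg/L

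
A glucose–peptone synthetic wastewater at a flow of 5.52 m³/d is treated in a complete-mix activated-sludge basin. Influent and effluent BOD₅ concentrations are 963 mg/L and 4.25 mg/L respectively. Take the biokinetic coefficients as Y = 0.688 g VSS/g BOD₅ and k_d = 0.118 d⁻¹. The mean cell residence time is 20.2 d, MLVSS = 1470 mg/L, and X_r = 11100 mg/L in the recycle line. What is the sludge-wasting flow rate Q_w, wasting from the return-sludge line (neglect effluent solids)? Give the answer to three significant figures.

From the SRT design equation V = Y Q (S₀−S) θ_c / [X (1 + k_d θ_c)] = 0.688 × 5.52 × (963 − 4.25) × 20.2 / [1470 × (1 + 0.118 × 20.2)] = 7.36×10^4 / 4974 = 14.79 m³.
Q_w = (V·X)/(θ_c X_r) = 14.79 × 1470 / (20.2 × 11100) = 0.09695 m³/d.

Q_w ≈ 0.0969 m³/d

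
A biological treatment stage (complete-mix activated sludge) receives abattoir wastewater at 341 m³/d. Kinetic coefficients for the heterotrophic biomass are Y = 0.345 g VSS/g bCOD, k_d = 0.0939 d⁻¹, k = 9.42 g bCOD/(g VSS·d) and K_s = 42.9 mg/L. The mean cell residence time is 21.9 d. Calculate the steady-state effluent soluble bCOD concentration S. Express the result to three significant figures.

S ≈ 1.92 mg/L

Effluent substrate depends only on kinetics and SRT: S = K_s(1 + k_d θ_c) / [θ_c(Yk − k_d) − 1] = 42.9 × (1 + 0.0939 × 21.9) / [21.9 × (0.345 × 9.42 − 0.0939) − 1] = 131.1 / 68.12 = 1.925 mg/L.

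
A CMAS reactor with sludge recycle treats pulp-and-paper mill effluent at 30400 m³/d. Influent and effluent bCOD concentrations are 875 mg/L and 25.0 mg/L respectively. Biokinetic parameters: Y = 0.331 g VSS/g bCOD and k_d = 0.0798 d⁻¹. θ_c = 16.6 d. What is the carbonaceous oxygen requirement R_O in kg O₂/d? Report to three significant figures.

The observed yield is Y_obs = Y/(1 + k_d·θ_c) = 0.331 / (1 + 0.0798 × 16.6) = 0.331 / 2.325 = 0.1424 g VSS per g bCOD removed.
Mass of bCOD removed per day: Q(S₀ − S) = 30400 × 850.0 g/m³ = 25840 kg/d.
Biomass synthesised: P_X = Y_obs × 25840 = 3679 kg VSS/d.
R_O = Q·ΔS − 1.42 P_X = 25840 − 5225 = 20615 kg O₂/d.

R_O ≈ 20600 kg O₂/d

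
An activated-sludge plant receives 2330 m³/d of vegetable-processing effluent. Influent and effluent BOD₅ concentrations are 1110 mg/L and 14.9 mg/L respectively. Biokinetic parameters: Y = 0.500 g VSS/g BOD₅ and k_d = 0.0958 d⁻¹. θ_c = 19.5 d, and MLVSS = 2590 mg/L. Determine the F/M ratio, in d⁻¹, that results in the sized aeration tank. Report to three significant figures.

F/M ≈ 0.298 d⁻¹

Rearranging the biomass balance for a CMAS with decay, V = Y·Q·ΔS·θ_c / [X·(1+k_d θ_c)] = 0.500 × 2330 × (1110 − 14.9) × 19.5 / [2590 × (1 + 0.0958 × 19.5)] = 2.49×10^7 / 7428 = 3349 m³.
F/M = applied load / biomass = Q·S₀/(V·X) = 2330 × 1110 / (3349 × 2590) = 0.2982 d⁻¹.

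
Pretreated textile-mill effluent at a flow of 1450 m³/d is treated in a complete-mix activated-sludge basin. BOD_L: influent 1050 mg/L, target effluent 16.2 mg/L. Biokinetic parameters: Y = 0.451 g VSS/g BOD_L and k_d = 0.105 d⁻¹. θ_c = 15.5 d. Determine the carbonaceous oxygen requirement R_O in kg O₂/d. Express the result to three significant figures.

R_O ≈ 1130 kg O₂/d

Correct the yield for decay: Y_obs = Y/(1 + k_d θ_c) = 0.451 / (1 + 0.105 × 15.5) = 0.451 / 2.627 = 0.1716.
Substrate removed = Q·(S₀ − S) = 1450 m³/d × (1050 − 16.2) g/m³ = 1.5×10^6 g/d = 1499 kg/d.
P_X = Y_obs·Q·(S₀ − S) = 0.1716 × 1499 = 257.3 kg VSS/d.
R_O = Q·(S₀ − S) − 1.42·P_X = 1499 − 1.42 × 257.3 = 1134 kg O₂/d.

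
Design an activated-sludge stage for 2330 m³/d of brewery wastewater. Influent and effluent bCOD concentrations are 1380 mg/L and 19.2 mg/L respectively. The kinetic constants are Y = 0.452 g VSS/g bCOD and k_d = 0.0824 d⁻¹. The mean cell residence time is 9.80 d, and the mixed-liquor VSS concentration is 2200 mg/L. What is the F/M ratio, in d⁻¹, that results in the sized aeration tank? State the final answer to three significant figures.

From the SRT design equation V = Y Q (S₀−S) θ_c / [X (1 + k_d θ_c)] = 0.452 × 2330 × (1380 − 19.2) × 9.80 / [2200 × (1 + 0.0824 × 9.80)] = 1.4×10^7 / 3977 = 3532 m³.
Food-to-microorganism ratio F/M = Q S₀ / (V X) = 2330 × 1380 / (3532 × 2200) = 0.4138 d⁻¹.

F/M ≈ 0.414 d⁻¹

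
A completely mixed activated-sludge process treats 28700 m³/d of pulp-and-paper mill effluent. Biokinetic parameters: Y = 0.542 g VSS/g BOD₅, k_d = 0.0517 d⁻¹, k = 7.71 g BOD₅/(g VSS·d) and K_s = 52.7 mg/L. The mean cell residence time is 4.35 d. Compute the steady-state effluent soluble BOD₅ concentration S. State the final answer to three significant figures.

Effluent substrate depends only on kinetics and SRT: S = K_s(1 + k_d θ_c) / [θ_c(Yk − k_d) − 1] = 52.7 × (1 + 0.0517 × 4.35) / [4.35 × (0.542 × 7.71 − 0.0517) − 1] = 64.55 / 16.95 = 3.808 mg/L.

S ≈ 3.81 mg/L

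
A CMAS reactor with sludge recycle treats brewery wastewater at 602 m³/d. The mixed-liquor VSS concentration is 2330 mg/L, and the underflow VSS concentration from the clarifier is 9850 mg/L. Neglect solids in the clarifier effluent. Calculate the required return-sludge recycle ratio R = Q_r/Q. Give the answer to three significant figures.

R ≈ 0.310

R = Q_r/Q = X/(X_r − X) = 2330 / (9850 − 2330) = 0.3098.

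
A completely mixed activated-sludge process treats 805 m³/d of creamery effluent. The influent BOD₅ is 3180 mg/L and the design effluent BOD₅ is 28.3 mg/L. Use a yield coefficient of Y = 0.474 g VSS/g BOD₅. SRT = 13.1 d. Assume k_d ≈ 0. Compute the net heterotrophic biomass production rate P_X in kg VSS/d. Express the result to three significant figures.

Since k_d ≈ 0, Y_obs = Y = 0.474 g VSS/g BOD₅.
Mass of BOD₅ removed per day: Q(S₀ − S) = 805 × 3152 g/m³ = 2537 kg/d.
Net biomass production P_X = Y_obs × Q·(S₀ − S) = 0.4740 × 2537 = 1203 kg VSS/d.

P_X ≈ 1200 kg VSS/d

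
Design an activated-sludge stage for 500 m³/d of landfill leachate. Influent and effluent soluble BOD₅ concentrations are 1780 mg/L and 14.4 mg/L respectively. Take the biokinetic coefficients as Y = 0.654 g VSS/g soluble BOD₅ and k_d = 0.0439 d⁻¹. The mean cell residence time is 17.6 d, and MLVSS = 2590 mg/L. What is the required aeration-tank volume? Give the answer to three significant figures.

Rearranging the biomass balance for a CMAS with decay, V = Y·Q·ΔS·θ_c / [X·(1+k_d θ_c)] = 0.654 × 500 × (1780 − 14.4) × 17.6 / [2590 × (1 + 0.0439 × 17.6)] = 1.02×10^7 / 4591 = 2213 m³.

V ≈ 2210 m³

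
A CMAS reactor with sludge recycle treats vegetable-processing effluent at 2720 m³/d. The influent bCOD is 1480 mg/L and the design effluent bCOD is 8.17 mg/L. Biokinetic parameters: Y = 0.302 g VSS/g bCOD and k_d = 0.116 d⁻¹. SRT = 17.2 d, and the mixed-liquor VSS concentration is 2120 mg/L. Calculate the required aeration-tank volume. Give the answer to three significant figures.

V ≈ 3270 m³

From the SRT design equation V = Y Q (S₀−S) θ_c / [X (1 + k_d θ_c)] = 0.302 × 2720 × (1480 − 8.17) × 17.2 / [2120 × (1 + 0.116 × 17.2)] = 2.08×10^7 / 6350 = 3275 m³.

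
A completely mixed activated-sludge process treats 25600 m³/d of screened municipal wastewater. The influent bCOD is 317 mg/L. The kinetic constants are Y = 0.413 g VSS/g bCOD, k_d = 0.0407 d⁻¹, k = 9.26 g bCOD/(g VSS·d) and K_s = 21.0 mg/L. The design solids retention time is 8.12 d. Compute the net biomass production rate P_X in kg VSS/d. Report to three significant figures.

For a completely mixed reactor with recycle the Lawrence–McCarty relation gives S = K_s·(1 + k_d·θ_c) / [θ_c·(Y·k − k_d) − 1] = 21.0 × (1 + 0.0407 × 8.12) / [8.12 × (0.413 × 9.26 − 0.0407) − 1] = 27.94 / 29.72 = 0.9400 mg/L.
Y_obs = Y / (1 + k_d θ_c) = 0.413 / (1 + 0.0407 × 8.12) = 0.413 / 1.330 = 0.3104.
Q·(S₀ − S) = 25600 × (317 − 0.940) × 10⁻³ = 8091 kg/d removed.
So the net sludge growth is P_X = 0.3104 × 8091 = 2512 kg VSS/d.

P_X ≈ 2510 kg VSS/d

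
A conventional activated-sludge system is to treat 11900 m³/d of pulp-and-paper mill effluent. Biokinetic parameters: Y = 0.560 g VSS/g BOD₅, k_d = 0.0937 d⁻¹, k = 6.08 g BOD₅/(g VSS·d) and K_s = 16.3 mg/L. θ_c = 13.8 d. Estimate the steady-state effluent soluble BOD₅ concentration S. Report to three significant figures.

S ≈ 0.836 mg/L

For a completely mixed reactor with recycle the Lawrence–McCarty relation gives S = K_s·(1 + k_d·θ_c) / [θ_c·(Y·k − k_d) − 1] = 16.3 × (1 + 0.0937 × 13.8) / [13.8 × (0.560 × 6.08 − 0.0937) − 1] = 37.38 / 44.69 = 0.8363 mg/L.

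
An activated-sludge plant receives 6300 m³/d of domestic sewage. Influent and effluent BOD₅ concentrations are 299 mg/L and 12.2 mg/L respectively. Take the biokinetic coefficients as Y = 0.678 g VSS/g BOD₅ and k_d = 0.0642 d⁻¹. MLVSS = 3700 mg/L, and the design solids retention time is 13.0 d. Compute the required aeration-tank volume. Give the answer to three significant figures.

V ≈ 2350 m³

From the SRT design equation V = Y Q (S₀−S) θ_c / [X (1 + k_d θ_c)] = 0.678 × 6300 × (299 − 12.2) × 13.0 / [3700 × (1 + 0.0642 × 13.0)] = 1.59×10^7 / 6788 = 2346 m³.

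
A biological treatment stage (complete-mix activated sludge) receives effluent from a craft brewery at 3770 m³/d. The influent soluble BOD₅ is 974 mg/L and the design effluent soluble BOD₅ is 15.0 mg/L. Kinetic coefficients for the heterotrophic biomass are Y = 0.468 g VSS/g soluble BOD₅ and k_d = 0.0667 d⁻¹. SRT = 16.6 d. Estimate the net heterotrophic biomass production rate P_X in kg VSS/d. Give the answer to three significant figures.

P_X ≈ 803 kg VSS/d

Correct the yield for decay: Y_obs = Y/(1 + k_d θ_c) = 0.468 / (1 + 0.0667 × 16.6) = 0.468 / 2.107 = 0.2221.
ΔS = 974 − 15.0 = 959.0 mg/L, so the substrate removal rate is 3770 × 959.0/1000 = 3615 kg soluble BOD₅/d.
Net biomass production P_X = Y_obs × Q·(S₀ − S) = 0.2221 × 3615 = 803.0 kg VSS/d.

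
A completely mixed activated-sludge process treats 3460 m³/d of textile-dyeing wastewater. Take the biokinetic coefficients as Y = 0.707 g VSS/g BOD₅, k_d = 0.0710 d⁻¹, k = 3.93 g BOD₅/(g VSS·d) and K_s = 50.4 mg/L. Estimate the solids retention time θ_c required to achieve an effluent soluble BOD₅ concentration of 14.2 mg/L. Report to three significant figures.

θ_c ≈ 1.85 d

From 1/θ_c = Y·k·S/(K_s + S) − k_d: Y·k·S/(K_s+S) = 0.707 × 3.93 × 14.2 / (50.4 + 14.2) = 0.6108 d⁻¹.
1/θ_c = 0.6108 − 0.0710 = 0.5398 d⁻¹, so θ_c = 1.853 d.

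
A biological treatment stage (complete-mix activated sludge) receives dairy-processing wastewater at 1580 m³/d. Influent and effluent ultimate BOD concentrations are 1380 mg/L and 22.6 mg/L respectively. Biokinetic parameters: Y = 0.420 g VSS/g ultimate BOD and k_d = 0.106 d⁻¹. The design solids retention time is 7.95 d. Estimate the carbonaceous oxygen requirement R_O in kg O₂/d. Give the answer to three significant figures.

Correct the yield for decay: Y_obs = Y/(1 + k_d θ_c) = 0.420 / (1 + 0.106 × 7.95) = 0.420 / 1.843 = 0.2279.
ΔS = 1380 − 22.6 = 1357 mg/L, so the substrate removal rate is 1580 × 1357/1000 = 2145 kg ultimate BOD/d.
Biomass synthesised: P_X = Y_obs × 2145 = 488.8 kg VSS/d.
R_O = Q·ΔS − 1.42 P_X = 2145 − 694.1 = 1451 kg O₂/d.

R_O ≈ 1450 kg O₂/d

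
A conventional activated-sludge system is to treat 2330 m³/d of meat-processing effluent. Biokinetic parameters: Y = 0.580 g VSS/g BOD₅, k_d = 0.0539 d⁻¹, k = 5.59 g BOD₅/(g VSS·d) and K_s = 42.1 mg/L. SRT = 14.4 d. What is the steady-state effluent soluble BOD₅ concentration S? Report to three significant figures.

S ≈ 1.66 mg/L

For a completely mixed reactor with recycle the Lawrence–McCarty relation gives S = K_s·(1 + k_d·θ_c) / [θ_c·(Y·k − k_d) − 1] = 42.1 × (1 + 0.0539 × 14.4) / [14.4 × (0.580 × 5.59 − 0.0539) − 1] = 74.78 / 44.91 = 1.665 mg/L.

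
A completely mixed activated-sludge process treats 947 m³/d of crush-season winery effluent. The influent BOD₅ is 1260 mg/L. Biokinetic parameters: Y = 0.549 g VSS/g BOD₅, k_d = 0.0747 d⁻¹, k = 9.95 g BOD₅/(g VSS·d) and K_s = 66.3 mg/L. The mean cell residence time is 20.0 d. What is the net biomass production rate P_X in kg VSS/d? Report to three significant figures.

P_X ≈ 262 kg VSS/d

For a completely mixed reactor with recycle the Lawrence–McCarty relation gives S = K_s·(1 + k_d·θ_c) / [θ_c·(Y·k − k_d) − 1] = 66.3 × (1 + 0.0747 × 20.0) / [20.0 × (0.549 × 9.95 − 0.0747) − 1] = 165.4 / 106.8 = 1.549 mg/L.
Correct the yield for decay: Y_obs = Y/(1 + k_d θ_c) = 0.549 / (1 + 0.0747 × 20.0) = 0.549 / 2.494 = 0.2201.
Q·(S₀ − S) = 947 × (1260 − 1.55) × 10⁻³ = 1192 kg/d removed.
P_X = Y_obs · Q(S₀ − S) = 0.2201 × 1192 = 262.3 kg VSS/d.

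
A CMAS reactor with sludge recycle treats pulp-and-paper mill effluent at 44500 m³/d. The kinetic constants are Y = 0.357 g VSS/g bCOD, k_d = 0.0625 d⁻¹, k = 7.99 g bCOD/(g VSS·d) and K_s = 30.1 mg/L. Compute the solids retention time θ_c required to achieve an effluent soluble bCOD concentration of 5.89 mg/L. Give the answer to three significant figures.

θ_c ≈ 2.47 d

Specific growth rate at S = 5.89 mg/L: μ = YkS/(K_s+S) = 0.357·7.99·5.89/(30.1+5.89) = 0.4668 d⁻¹.
Then 1/θ_c = μ − k_d = 0.4668 − 0.0625 = 0.4043 d⁻¹, giving θ_c = 2.473 d.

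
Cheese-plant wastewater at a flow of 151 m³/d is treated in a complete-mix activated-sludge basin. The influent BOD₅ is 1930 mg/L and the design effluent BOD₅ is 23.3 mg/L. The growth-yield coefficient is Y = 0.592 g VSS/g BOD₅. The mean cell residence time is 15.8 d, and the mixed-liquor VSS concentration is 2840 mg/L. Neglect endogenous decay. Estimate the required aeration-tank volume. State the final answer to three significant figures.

V ≈ 948 m³

With k_d = 0 the design equation reduces to V = Y Q (S₀−S) θ_c / X = 0.592 × 151 × (1930 − 23.3) × 15.8 / 2840 = 948.2 m³.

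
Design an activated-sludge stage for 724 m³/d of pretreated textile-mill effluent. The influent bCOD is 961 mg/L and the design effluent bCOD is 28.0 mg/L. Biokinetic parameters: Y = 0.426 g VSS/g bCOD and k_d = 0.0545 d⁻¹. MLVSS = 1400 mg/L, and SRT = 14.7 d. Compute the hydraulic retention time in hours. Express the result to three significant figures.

τ ≈ 55.6 h

From the SRT design equation V = Y Q (S₀−S) θ_c / [X (1 + k_d θ_c)] = 0.426 × 724 × (961 − 28.0) × 14.7 / [1400 × (1 + 0.0545 × 14.7)] = 4.23×10^6 / 2522 = 1678 m³.
τ = V/Q = 1678/724 = 2.317 d, or 55.61 h.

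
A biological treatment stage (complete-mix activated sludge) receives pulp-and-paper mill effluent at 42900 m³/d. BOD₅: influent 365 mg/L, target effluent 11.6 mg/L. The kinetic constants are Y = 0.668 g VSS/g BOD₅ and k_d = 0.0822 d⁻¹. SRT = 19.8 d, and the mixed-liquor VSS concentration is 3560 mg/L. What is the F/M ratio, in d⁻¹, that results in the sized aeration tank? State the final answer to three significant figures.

Rearranging the biomass balance for a CMAS with decay, V = Y·Q·ΔS·θ_c / [X·(1+k_d θ_c)] = 0.668 × 42900 × (365 − 11.6) × 19.8 / [3560 × (1 + 0.0822 × 19.8)] = 2.01×10^8 / 9354 = 21437 m³.
F/M = applied load / biomass = Q·S₀/(V·X) = 42900 × 365 / (21437 × 3560) = 0.2052 d⁻¹.

F/M ≈ 0.205 d⁻¹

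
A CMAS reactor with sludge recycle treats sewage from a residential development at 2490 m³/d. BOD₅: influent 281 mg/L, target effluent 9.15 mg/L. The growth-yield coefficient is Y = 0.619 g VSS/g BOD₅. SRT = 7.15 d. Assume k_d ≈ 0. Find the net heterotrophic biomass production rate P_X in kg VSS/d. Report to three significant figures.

With endogenous decay neglected, the observed yield equals the true yield: Y_obs = Y = 0.619 g VSS/g BOD₅.
Mass of BOD₅ removed per day: Q(S₀ − S) = 2490 × 271.9 g/m³ = 676.9 kg/d.
Biomass produced: P_X = Y_obs·Q·ΔS = 0.6190 × 676.9 ≈ 419.0 kg VSS/d.

P_X ≈ 419 kg VSS/d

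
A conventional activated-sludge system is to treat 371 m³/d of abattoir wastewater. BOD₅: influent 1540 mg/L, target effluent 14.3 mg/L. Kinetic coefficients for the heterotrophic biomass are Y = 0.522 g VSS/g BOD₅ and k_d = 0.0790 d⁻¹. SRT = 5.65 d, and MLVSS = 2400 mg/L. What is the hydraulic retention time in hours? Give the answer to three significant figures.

τ ≈ 31.1 h

From the SRT design equation V = Y Q (S₀−S) θ_c / [X (1 + k_d θ_c)] = 0.522 × 371 × (1540 − 14.3) × 5.65 / [2400 × (1 + 0.0790 × 5.65)] = 1.67×10^6 / 3471 = 480.9 m³.
τ = V/Q = 480.9/371 = 1.296 d, or 31.11 h.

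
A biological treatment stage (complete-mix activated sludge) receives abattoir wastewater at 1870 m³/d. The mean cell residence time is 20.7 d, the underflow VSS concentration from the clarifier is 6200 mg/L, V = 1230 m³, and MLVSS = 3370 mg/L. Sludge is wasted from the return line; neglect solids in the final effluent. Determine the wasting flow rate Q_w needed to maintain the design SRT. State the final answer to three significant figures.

Q_w = (V·X)/(θ_c X_r) = 1230 × 3370 / (20.7 × 6200) = 32.30 m³/d.

Q_w ≈ 32.3 m³/d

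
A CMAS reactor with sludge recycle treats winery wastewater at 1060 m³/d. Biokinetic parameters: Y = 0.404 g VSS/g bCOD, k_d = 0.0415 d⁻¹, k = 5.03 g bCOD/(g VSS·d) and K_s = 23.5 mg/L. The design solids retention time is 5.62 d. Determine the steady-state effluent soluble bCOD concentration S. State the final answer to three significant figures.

For a completely mixed reactor with recycle the Lawrence–McCarty relation gives S = K_s·(1 + k_d·θ_c) / [θ_c·(Y·k − k_d) − 1] = 23.5 × (1 + 0.0415 × 5.62) / [5.62 × (0.404 × 5.03 − 0.0415) − 1] = 28.98 / 10.19 = 2.845 mg/L.

S ≈ 2.84 mg/L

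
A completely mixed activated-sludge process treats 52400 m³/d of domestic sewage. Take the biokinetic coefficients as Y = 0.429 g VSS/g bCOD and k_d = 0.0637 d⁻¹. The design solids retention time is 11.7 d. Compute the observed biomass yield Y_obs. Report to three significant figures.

Y_obs ≈ 0.246 g VSS/g bCOD

Observed yield with endogenous decay: Y_obs = Y / (1 + k_d·θ_c) = 0.429 / (1 + 0.0637 × 11.7) = 0.429 / 1.745 = 0.2458 g VSS/g bCOD.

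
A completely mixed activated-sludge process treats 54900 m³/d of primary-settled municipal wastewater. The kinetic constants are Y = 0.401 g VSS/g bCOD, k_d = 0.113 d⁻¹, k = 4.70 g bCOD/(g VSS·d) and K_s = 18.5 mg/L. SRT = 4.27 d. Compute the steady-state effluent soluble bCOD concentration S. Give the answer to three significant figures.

Effluent substrate depends only on kinetics and SRT: S = K_s(1 + k_d θ_c) / [θ_c(Yk − k_d) − 1] = 18.5 × (1 + 0.113 × 4.27) / [4.27 × (0.401 × 4.70 − 0.113) − 1] = 27.43 / 6.565 = 4.178 mg/L.

S ≈ 4.18 mg/L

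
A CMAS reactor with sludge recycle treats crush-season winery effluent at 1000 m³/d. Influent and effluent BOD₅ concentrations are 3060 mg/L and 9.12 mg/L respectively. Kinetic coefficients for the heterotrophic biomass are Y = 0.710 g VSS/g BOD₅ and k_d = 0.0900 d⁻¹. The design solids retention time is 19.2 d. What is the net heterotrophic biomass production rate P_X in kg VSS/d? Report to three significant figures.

P_X ≈ 794 kg VSS/d

Observed yield with endogenous decay: Y_obs = Y / (1 + k_d·θ_c) = 0.710 / (1 + 0.0900 × 19.2) = 0.710 / 2.728 = 0.2603 g VSS/g BOD₅.
ΔS = 3060 − 9.12 = 3051 mg/L, so the substrate removal rate is 1000 × 3051/1000 = 3051 kg BOD₅/d.
Net biomass production P_X = Y_obs × Q·(S₀ − S) = 0.2603 × 3051 = 794.0 kg VSS/d.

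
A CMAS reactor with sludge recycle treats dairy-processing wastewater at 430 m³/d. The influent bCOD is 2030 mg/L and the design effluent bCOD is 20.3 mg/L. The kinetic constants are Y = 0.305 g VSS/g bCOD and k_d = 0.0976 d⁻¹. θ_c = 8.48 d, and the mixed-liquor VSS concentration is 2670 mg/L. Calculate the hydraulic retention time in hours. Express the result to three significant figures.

From the SRT design equation V = Y Q (S₀−S) θ_c / [X (1 + k_d θ_c)] = 0.305 × 430 × (2030 − 20.3) × 8.48 / [2670 × (1 + 0.0976 × 8.48)] = 2.24×10^6 / 4880 = 458.0 m³.
Hydraulic retention time τ = V/Q = 458.0 / 430 = 1.065 d = 25.56 h.

τ ≈ 25.6 h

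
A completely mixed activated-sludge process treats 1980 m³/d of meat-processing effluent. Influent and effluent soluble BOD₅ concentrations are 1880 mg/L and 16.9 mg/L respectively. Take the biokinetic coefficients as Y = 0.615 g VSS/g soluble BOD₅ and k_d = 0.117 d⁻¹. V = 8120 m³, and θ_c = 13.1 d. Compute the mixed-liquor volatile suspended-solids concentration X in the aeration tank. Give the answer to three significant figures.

From V·X·(1 + k_d·θ_c) = Y·Q·(S₀ − S)·θ_c: X = 0.615 × 1980 × (1880 − 16.9) × 13.1 / [8120 × (1 + 0.117 × 13.1)] = 1445 mg/L.

X ≈ 1450 mg/L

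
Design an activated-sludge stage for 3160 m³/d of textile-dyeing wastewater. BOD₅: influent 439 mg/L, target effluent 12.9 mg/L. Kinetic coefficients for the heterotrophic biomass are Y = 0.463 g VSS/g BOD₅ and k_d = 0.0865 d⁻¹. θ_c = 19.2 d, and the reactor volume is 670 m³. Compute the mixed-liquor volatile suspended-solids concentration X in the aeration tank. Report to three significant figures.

Solving the biomass balance for X: X = Y Q (S₀−S) θ_c / [V (1+k_d θ_c)] = 0.463 × 3160 × (439 − 12.9) × 19.2 / [670 × (1 + 0.0865 × 19.2)] = 6714 mg/L.

X ≈ 6710 mg/L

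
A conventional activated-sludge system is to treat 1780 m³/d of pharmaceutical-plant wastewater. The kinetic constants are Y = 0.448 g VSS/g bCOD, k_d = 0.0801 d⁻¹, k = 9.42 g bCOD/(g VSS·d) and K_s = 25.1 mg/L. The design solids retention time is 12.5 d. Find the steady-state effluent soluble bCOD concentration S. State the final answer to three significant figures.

S ≈ 0.990 mg/L

Effluent substrate depends only on kinetics and SRT: S = K_s(1 + k_d θ_c) / [θ_c(Yk − k_d) − 1] = 25.1 × (1 + 0.0801 × 12.5) / [12.5 × (0.448 × 9.42 − 0.0801) − 1] = 50.23 / 50.75 = 0.9898 mg/L.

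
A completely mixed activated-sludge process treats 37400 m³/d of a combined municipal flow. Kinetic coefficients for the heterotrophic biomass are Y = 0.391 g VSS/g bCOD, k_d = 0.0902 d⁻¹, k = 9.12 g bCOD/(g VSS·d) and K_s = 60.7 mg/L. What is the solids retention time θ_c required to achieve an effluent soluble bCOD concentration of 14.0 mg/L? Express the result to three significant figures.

θ_c ≈ 1.73 d

At the target effluent, Y k S/(K_s+S) = 0.391×9.12×14.0/74.70 = 0.6683 d⁻¹.
1/θ_c = 0.6683 − 0.0902 = 0.5781 d⁻¹, so θ_c = 1.730 d.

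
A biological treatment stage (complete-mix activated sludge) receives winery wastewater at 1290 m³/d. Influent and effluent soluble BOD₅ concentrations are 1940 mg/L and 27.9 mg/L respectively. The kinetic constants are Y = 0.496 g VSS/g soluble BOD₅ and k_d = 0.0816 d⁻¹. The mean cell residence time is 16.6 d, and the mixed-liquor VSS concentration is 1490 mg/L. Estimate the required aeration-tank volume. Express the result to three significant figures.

Steady-state biomass mass balance: V·X·(1 + k_d·θ_c) = Y·Q·(S₀ − S)·θ_c, so V = 0.496 × 1290 × (1940 − 27.9) × 16.6 / [1490 × (1 + 0.0816 × 16.6)] = 2.03×10^7 / 3508 = 5789 m³.

V ≈ 5790 m³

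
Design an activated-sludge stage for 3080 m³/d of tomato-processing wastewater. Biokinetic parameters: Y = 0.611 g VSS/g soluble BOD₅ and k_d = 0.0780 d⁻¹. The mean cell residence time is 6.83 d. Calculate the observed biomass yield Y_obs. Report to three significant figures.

Y_obs ≈ 0.399 g VSS/g soluble BOD₅

Y_obs = Y / (1 + k_d θ_c) = 0.611 / (1 + 0.0780 × 6.83) = 0.611 / 1.533 = 0.3986.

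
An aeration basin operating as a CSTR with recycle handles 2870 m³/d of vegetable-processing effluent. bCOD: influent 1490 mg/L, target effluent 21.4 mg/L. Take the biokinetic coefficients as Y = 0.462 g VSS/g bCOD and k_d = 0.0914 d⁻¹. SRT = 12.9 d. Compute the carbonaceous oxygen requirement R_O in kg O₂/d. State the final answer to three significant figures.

Correct the yield for decay: Y_obs = Y/(1 + k_d θ_c) = 0.462 / (1 + 0.0914 × 12.9) = 0.462 / 2.179 = 0.2120.
Mass of bCOD removed per day: Q(S₀ − S) = 2870 × 1469 g/m³ = 4215 kg/d.
Biomass synthesised: P_X = Y_obs × 4215 = 893.6 kg VSS/d.
R_O = Q·(S₀ − S) − 1.42·P_X = 4215 − 1.42 × 893.6 = 2946 kg O₂/d.

R_O ≈ 2950 kg O₂/d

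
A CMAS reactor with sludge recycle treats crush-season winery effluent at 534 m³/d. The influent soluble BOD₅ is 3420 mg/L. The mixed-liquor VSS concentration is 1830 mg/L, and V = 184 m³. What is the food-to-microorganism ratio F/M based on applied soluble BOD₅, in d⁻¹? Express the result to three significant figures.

F/M = Q·S₀ / (V·X) = 534 × 3420 / (184.0 × 1830) = 5.424 g soluble BOD₅·(g VSS·d)⁻¹.

F/M ≈ 5.42 d⁻¹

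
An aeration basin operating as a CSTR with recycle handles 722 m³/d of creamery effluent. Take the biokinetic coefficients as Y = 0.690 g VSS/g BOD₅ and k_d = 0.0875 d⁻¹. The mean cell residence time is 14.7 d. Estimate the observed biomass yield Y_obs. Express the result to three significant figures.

Observed yield with endogenous decay: Y_obs = Y / (1 + k_d·θ_c) = 0.690 / (1 + 0.0875 × 14.7) = 0.690 / 2.286 = 0.3018 g VSS/g BOD₅.

Y_obs ≈ 0.302 g VSS/g BOD₅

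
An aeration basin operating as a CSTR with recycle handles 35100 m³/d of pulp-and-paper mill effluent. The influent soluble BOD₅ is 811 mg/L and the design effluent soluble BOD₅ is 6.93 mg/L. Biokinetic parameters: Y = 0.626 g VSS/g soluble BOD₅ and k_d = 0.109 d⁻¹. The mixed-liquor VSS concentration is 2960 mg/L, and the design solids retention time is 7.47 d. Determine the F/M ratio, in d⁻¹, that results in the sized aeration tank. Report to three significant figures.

F/M ≈ 0.391 d⁻¹

Steady-state biomass mass balance: V·X·(1 + k_d·θ_c) = Y·Q·(S₀ − S)·θ_c, so V = 0.626 × 35100 × (811 − 6.93) × 7.47 / [2960 × (1 + 0.109 × 7.47)] = 1.32×10^8 / 5370 = 24576 m³.
F/M = applied load / biomass = Q·S₀/(V·X) = 35100 × 811 / (24576 × 2960) = 0.3913 d⁻¹.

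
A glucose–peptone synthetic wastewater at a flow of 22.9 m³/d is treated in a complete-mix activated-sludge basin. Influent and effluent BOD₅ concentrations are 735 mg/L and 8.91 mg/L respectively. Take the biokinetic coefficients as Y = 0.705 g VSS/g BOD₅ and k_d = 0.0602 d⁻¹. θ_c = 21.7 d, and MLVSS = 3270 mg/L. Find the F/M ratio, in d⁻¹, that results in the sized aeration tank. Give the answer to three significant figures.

From the SRT design equation V = Y Q (S₀−S) θ_c / [X (1 + k_d θ_c)] = 0.705 × 22.9 × (735 − 8.91) × 21.7 / [3270 × (1 + 0.0602 × 21.7)] = 2.54×10^5 / 7542 = 33.73 m³.
F/M = applied load / biomass = Q·S₀/(V·X) = 22.9 × 735 / (33.73 × 3270) = 0.1526 d⁻¹.

F/M ≈ 0.153 d⁻¹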